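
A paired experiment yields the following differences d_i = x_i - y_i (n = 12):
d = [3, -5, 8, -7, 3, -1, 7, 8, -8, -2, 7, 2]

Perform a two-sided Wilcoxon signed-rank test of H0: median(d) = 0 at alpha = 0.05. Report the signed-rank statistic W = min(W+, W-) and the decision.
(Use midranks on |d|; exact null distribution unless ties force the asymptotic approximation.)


Step 1: Drop any zero differences (none here) and take |d_i|.
|d| = [3, 5, 8, 7, 3, 1, 7, 8, 8, 2, 7, 2]
Step 2: Midrank |d_i| (ties get averaged ranks).
ranks: |3|->4.5, |5|->6, |8|->11, |7|->8, |3|->4.5, |1|->1, |7|->8, |8|->11, |8|->11, |2|->2.5, |7|->8, |2|->2.5
Step 3: Attach original signs; sum ranks with positive sign and with negative sign.
W+ = 4.5 + 11 + 4.5 + 8 + 11 + 8 + 2.5 = 49.5
W- = 6 + 8 + 1 + 11 + 2.5 = 28.5
(Check: W+ + W- = 78 should equal n(n+1)/2 = 78.)
Step 4: Test statistic W = min(W+, W-) = 28.5.
Step 5: Ties in |d|, so use the tie-corrected normal approximation.
        E[W] = n(n+1)/4 = 12*13/4 = 39.
        Tie groups: |d|=2 (t=2), |d|=3 (t=2), |d|=7 (t=3), |d|=8 (t=3); sum(t^3 - t) = 60.
        Var[W] = n(n+1)(2n+1)/24 - sum(t^3-t)/48 = 3900/24 - 60/48 = 161.25.
        z = (W - E[W]) / sqrt(Var[W]) = (28.5 - 39) / 12.6984 = -0.8269.
        Two-sided p = 2*Phi(z) = 0.408308.
Step 6: alpha = 0.05. fail to reject H0.

W+ = 49.5, W- = 28.5, W = min = 28.5, p = 0.408308, fail to reject H0.


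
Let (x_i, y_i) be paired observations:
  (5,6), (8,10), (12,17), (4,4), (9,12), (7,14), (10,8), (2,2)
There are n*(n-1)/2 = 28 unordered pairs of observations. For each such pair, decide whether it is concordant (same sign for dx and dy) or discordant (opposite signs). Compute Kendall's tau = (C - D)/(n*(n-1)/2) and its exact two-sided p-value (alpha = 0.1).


Step 1: Enumerate the 28 unordered pairs (i,j) with i<j and classify each by sign(x_j-x_i) * sign(y_j-y_i).
  (1,2):dx=+3,dy=+4->C; (1,3):dx=+7,dy=+11->C; (1,4):dx=-1,dy=-2->C; (1,5):dx=+4,dy=+6->C
  (1,6):dx=+2,dy=+8->C; (1,7):dx=+5,dy=+2->C; (1,8):dx=-3,dy=-4->C; (2,3):dx=+4,dy=+7->C
  (2,4):dx=-4,dy=-6->C; (2,5):dx=+1,dy=+2->C; (2,6):dx=-1,dy=+4->D; (2,7):dx=+2,dy=-2->D
  (2,8):dx=-6,dy=-8->C; (3,4):dx=-8,dy=-13->C; (3,5):dx=-3,dy=-5->C; (3,6):dx=-5,dy=-3->C
  (3,7):dx=-2,dy=-9->C; (3,8):dx=-10,dy=-15->C; (4,5):dx=+5,dy=+8->C; (4,6):dx=+3,dy=+10->C
  (4,7):dx=+6,dy=+4->C; (4,8):dx=-2,dy=-2->C; (5,6):dx=-2,dy=+2->D; (5,7):dx=+1,dy=-4->D
  (5,8):dx=-7,dy=-10->C; (6,7):dx=+3,dy=-6->D; (6,8):dx=-5,dy=-12->C; (7,8):dx=-8,dy=-6->C
Step 2: C = 23, D = 5, total pairs = 28.
Step 3: tau = (C - D)/(n(n-1)/2) = (23 - 5)/28 = 0.642857.
Step 4: Exact two-sided p-value (enumerate n! = 40320 permutations of y under H0): p = 0.031151.
Step 5: alpha = 0.1. reject H0.

tau_b = 0.6429 (C=23, D=5), p = 0.031151, reject H0.


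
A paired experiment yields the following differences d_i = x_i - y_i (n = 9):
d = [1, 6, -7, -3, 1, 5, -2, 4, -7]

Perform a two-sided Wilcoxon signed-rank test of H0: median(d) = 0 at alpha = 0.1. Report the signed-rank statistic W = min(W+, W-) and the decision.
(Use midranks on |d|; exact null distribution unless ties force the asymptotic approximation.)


Step 1: Drop any zero differences (none here) and take |d_i|.
|d| = [1, 6, 7, 3, 1, 5, 2, 4, 7]
Step 2: Midrank |d_i| (ties get averaged ranks).
ranks: |1|->1.5, |6|->7, |7|->8.5, |3|->4, |1|->1.5, |5|->6, |2|->3, |4|->5, |7|->8.5
Step 3: Attach original signs; sum ranks with positive sign and with negative sign.
W+ = 1.5 + 7 + 1.5 + 6 + 5 = 21
W- = 8.5 + 4 + 3 + 8.5 = 24
(Check: W+ + W- = 45 should equal n(n+1)/2 = 45.)
Step 4: Test statistic W = min(W+, W-) = 21.
Step 5: Ties in |d|, so use the tie-corrected normal approximation.
        E[W] = n(n+1)/4 = 9*10/4 = 22.5.
        Tie groups: |d|=1 (t=2), |d|=7 (t=2); sum(t^3 - t) = 12.
        Var[W] = n(n+1)(2n+1)/24 - sum(t^3-t)/48 = 1710/24 - 12/48 = 71.
        z = (W - E[W]) / sqrt(Var[W]) = (21 - 22.5) / 8.4261 = -0.1780.
        Two-sided p = 2*Phi(z) = 0.858709.
Step 6: alpha = 0.1. fail to reject H0.

W+ = 21, W- = 24, W = min = 21, p = 0.858709, fail to reject H0.


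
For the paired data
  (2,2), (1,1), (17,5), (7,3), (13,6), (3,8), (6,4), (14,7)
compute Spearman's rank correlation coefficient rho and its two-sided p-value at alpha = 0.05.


Step 1: Rank x and y separately (midranks; no ties here).
rank(x): 2->2, 1->1, 17->8, 7->5, 13->6, 3->3, 6->4, 14->7
rank(y): 2->2, 1->1, 5->5, 3->3, 6->6, 8->8, 4->4, 7->7
Step 2: d_i = R_x(i) - R_y(i); compute d_i^2.
  (2-2)^2=0, (1-1)^2=0, (8-5)^2=9, (5-3)^2=4, (6-6)^2=0, (3-8)^2=25, (4-4)^2=0, (7-7)^2=0
sum(d^2) = 38.
Step 3: rho = 1 - 6*38 / (8*(8^2 - 1)) = 1 - 228/504 = 0.547619.
Step 4: Under H0, t = rho * sqrt((n-2)/(1-rho^2)) = 1.6031 ~ t(6).
Step 5: Two-sided p-value from the t-distribution with 6 df = 0.160026.
Step 6: alpha = 0.05. fail to reject H0.

rho = 0.5476, p = 0.160026, fail to reject H0 at alpha = 0.05.


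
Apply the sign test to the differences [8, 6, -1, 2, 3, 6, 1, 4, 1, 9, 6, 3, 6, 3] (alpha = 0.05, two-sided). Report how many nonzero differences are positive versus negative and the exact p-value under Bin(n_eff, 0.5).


Step 1: Discard zero differences. Original n = 14; n_eff = number of nonzero differences = 14.
Nonzero differences (with sign): +8, +6, -1, +2, +3, +6, +1, +4, +1, +9, +6, +3, +6, +3
Step 2: Count signs: positive = 13, negative = 1.
Step 3: Under H0: P(positive) = 0.5, so the number of positives S ~ Bin(14, 0.5).
Step 4: Two-sided exact p-value = sum of Bin(14,0.5) probabilities at or below the observed probability = 0.001831.
Step 5: alpha = 0.05. reject H0.

n_eff = 14, pos = 13, neg = 1, p = 0.001831, reject H0.


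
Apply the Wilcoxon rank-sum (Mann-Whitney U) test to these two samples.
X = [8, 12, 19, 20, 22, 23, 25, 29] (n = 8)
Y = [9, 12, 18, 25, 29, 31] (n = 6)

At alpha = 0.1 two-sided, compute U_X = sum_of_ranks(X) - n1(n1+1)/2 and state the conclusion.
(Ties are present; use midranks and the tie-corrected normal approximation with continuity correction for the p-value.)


Step 1: Combine and sort all 14 observations; assign midranks.
sorted (value, group): (8,X), (9,Y), (12,X), (12,Y), (18,Y), (19,X), (20,X), (22,X), (23,X), (25,X), (25,Y), (29,X), (29,Y), (31,Y)
ranks: 8->1, 9->2, 12->3.5, 12->3.5, 18->5, 19->6, 20->7, 22->8, 23->9, 25->10.5, 25->10.5, 29->12.5, 29->12.5, 31->14
Step 2: Rank sum for X: R1 = 1 + 3.5 + 6 + 7 + 8 + 9 + 10.5 + 12.5 = 57.5.
Step 3: U_X = R1 - n1(n1+1)/2 = 57.5 - 8*9/2 = 57.5 - 36 = 21.5.
       U_Y = n1*n2 - U_X = 48 - 21.5 = 26.5.
Step 4: Ties are present, so use the tie-corrected normal approximation (with continuity correction) for the p-value.
Step 5: p-value = 0.795593; compare to alpha = 0.1. fail to reject H0.

U_X = 21.5, p = 0.795593, fail to reject H0 at alpha = 0.1.


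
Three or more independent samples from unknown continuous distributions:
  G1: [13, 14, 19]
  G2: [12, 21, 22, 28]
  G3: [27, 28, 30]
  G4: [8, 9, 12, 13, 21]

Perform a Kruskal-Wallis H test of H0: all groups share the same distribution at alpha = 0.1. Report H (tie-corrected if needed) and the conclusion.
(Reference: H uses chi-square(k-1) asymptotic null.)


Step 1: Combine all N = 15 observations and assign midranks.
sorted (value, group, rank): (8,G4,1), (9,G4,2), (12,G2,3.5), (12,G4,3.5), (13,G1,5.5), (13,G4,5.5), (14,G1,7), (19,G1,8), (21,G2,9.5), (21,G4,9.5), (22,G2,11), (27,G3,12), (28,G2,13.5), (28,G3,13.5), (30,G3,15)
Step 2: Sum ranks within each group.
R_1 = 20.5 (n_1 = 3)
R_2 = 37.5 (n_2 = 4)
R_3 = 40.5 (n_3 = 3)
R_4 = 21.5 (n_4 = 5)
Step 3: H = 12/(N(N+1)) * sum(R_i^2/n_i) - 3(N+1)
     = 12/(15*16) * (20.5^2/3 + 37.5^2/4 + 40.5^2/3 + 21.5^2/5) - 3*16
     = 0.050000 * 1130.85 - 48
     = 8.542292.
Step 4: Ties present; correction factor C = 1 - 24/(15^3 - 15) = 0.992857. Corrected H = 8.542292 / 0.992857 = 8.603747.
Step 5: Under H0, H ~ chi^2(3); p-value = 0.035051.
Step 6: alpha = 0.1. reject H0.

H = 8.6037, df = 3, p = 0.035051, reject H0.


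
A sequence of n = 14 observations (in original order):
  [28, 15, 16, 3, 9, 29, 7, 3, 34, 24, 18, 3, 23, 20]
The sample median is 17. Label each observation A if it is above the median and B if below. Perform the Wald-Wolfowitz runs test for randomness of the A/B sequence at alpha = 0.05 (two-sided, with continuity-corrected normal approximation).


Step 1: Compute median = 17; label A = above, B = below.
Labels in order: ABBBBABBAAABAA  (n_A = 7, n_B = 7)
Step 2: Count runs R = 7.
Step 3: Under H0 (random ordering), E[R] = 2*n_A*n_B/(n_A+n_B) + 1 = 2*7*7/14 + 1 = 8.0000.
        Var[R] = 2*n_A*n_B*(2*n_A*n_B - n_A - n_B) / ((n_A+n_B)^2 * (n_A+n_B-1)) = 8232/2548 = 3.2308.
        SD[R] = 1.7974.
Step 4: Continuity-corrected z = (R + 0.5 - E[R]) / SD[R] = (7 + 0.5 - 8.0000) / 1.7974 = -0.2782.
Step 5: Two-sided p-value via normal approximation = 2*(1 - Phi(|z|)) = 0.780879.
Step 6: alpha = 0.05. fail to reject H0.

R = 7, z = -0.2782, p = 0.780879, fail to reject H0.


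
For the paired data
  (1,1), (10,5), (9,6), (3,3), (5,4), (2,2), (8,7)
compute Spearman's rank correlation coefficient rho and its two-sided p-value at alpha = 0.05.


Step 1: Rank x and y separately (midranks; no ties here).
rank(x): 1->1, 10->7, 9->6, 3->3, 5->4, 2->2, 8->5
rank(y): 1->1, 5->5, 6->6, 3->3, 4->4, 2->2, 7->7
Step 2: d_i = R_x(i) - R_y(i); compute d_i^2.
  (1-1)^2=0, (7-5)^2=4, (6-6)^2=0, (3-3)^2=0, (4-4)^2=0, (2-2)^2=0, (5-7)^2=4
sum(d^2) = 8.
Step 3: rho = 1 - 6*8 / (7*(7^2 - 1)) = 1 - 48/336 = 0.857143.
Step 4: Under H0, t = rho * sqrt((n-2)/(1-rho^2)) = 3.7210 ~ t(5).
Step 5: Two-sided p-value from the t-distribution with 5 df = 0.013697.
Step 6: alpha = 0.05. reject H0.

rho = 0.8571, p = 0.013697, reject H0 at alpha = 0.05.


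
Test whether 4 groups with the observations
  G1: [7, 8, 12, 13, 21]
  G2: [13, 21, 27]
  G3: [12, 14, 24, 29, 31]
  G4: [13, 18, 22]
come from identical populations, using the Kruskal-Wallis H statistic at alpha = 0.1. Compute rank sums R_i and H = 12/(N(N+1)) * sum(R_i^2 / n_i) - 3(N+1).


Step 1: Combine all N = 16 observations and assign midranks.
sorted (value, group, rank): (7,G1,1), (8,G1,2), (12,G1,3.5), (12,G3,3.5), (13,G1,6), (13,G2,6), (13,G4,6), (14,G3,8), (18,G4,9), (21,G1,10.5), (21,G2,10.5), (22,G4,12), (24,G3,13), (27,G2,14), (29,G3,15), (31,G3,16)
Step 2: Sum ranks within each group.
R_1 = 23 (n_1 = 5)
R_2 = 30.5 (n_2 = 3)
R_3 = 55.5 (n_3 = 5)
R_4 = 27 (n_4 = 3)
Step 3: H = 12/(N(N+1)) * sum(R_i^2/n_i) - 3(N+1)
     = 12/(16*17) * (23^2/5 + 30.5^2/3 + 55.5^2/5 + 27^2/3) - 3*17
     = 0.044118 * 1274.93 - 51
     = 5.247059.
Step 4: Ties present; correction factor C = 1 - 36/(16^3 - 16) = 0.991176. Corrected H = 5.247059 / 0.991176 = 5.293769.
Step 5: Under H0, H ~ chi^2(3); p-value = 0.151507.
Step 6: alpha = 0.1. fail to reject H0.

H = 5.2938, df = 3, p = 0.151507, fail to reject H0.


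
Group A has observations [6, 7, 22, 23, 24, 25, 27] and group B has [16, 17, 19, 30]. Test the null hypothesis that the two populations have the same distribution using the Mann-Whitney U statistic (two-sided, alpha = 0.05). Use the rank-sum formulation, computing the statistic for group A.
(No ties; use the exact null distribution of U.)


Step 1: Combine and sort all 11 observations; assign midranks.
sorted (value, group): (6,X), (7,X), (16,Y), (17,Y), (19,Y), (22,X), (23,X), (24,X), (25,X), (27,X), (30,Y)
ranks: 6->1, 7->2, 16->3, 17->4, 19->5, 22->6, 23->7, 24->8, 25->9, 27->10, 30->11
Step 2: Rank sum for X: R1 = 1 + 2 + 6 + 7 + 8 + 9 + 10 = 43.
Step 3: U_X = R1 - n1(n1+1)/2 = 43 - 7*8/2 = 43 - 28 = 15.
       U_Y = n1*n2 - U_X = 28 - 15 = 13.
Step 4: No ties, so the exact null distribution of U (based on enumerating the C(11,7) = 330 equally likely rank assignments) gives the two-sided p-value.
Step 5: p-value = 0.927273; compare to alpha = 0.05. fail to reject H0.

U_X = 15, p = 0.927273, fail to reject H0 at alpha = 0.05.


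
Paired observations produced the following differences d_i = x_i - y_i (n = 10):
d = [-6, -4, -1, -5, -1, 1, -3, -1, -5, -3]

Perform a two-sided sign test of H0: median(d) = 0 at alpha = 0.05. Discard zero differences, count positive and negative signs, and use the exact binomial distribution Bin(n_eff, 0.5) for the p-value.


Step 1: Discard zero differences. Original n = 10; n_eff = number of nonzero differences = 10.
Nonzero differences (with sign): -6, -4, -1, -5, -1, +1, -3, -1, -5, -3
Step 2: Count signs: positive = 1, negative = 9.
Step 3: Under H0: P(positive) = 0.5, so the number of positives S ~ Bin(10, 0.5).
Step 4: Two-sided exact p-value = sum of Bin(10,0.5) probabilities at or below the observed probability = 0.021484.
Step 5: alpha = 0.05. reject H0.

n_eff = 10, pos = 1, neg = 9, p = 0.021484, reject H0.


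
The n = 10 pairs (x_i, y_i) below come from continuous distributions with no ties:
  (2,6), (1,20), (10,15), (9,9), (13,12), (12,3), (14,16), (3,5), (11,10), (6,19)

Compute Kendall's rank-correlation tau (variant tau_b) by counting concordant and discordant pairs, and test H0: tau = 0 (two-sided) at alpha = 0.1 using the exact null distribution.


Step 1: Enumerate the 45 unordered pairs (i,j) with i<j and classify each by sign(x_j-x_i) * sign(y_j-y_i).
  (1,2):dx=-1,dy=+14->D; (1,3):dx=+8,dy=+9->C; (1,4):dx=+7,dy=+3->C; (1,5):dx=+11,dy=+6->C
  (1,6):dx=+10,dy=-3->D; (1,7):dx=+12,dy=+10->C; (1,8):dx=+1,dy=-1->D; (1,9):dx=+9,dy=+4->C
  (1,10):dx=+4,dy=+13->C; (2,3):dx=+9,dy=-5->D; (2,4):dx=+8,dy=-11->D; (2,5):dx=+12,dy=-8->D
  (2,6):dx=+11,dy=-17->D; (2,7):dx=+13,dy=-4->D; (2,8):dx=+2,dy=-15->D; (2,9):dx=+10,dy=-10->D
  (2,10):dx=+5,dy=-1->D; (3,4):dx=-1,dy=-6->C; (3,5):dx=+3,dy=-3->D; (3,6):dx=+2,dy=-12->D
  (3,7):dx=+4,dy=+1->C; (3,8):dx=-7,dy=-10->C; (3,9):dx=+1,dy=-5->D; (3,10):dx=-4,dy=+4->D
  (4,5):dx=+4,dy=+3->C; (4,6):dx=+3,dy=-6->D; (4,7):dx=+5,dy=+7->C; (4,8):dx=-6,dy=-4->C
  (4,9):dx=+2,dy=+1->C; (4,10):dx=-3,dy=+10->D; (5,6):dx=-1,dy=-9->C; (5,7):dx=+1,dy=+4->C
  (5,8):dx=-10,dy=-7->C; (5,9):dx=-2,dy=-2->C; (5,10):dx=-7,dy=+7->D; (6,7):dx=+2,dy=+13->C
  (6,8):dx=-9,dy=+2->D; (6,9):dx=-1,dy=+7->D; (6,10):dx=-6,dy=+16->D; (7,8):dx=-11,dy=-11->C
  (7,9):dx=-3,dy=-6->C; (7,10):dx=-8,dy=+3->D; (8,9):dx=+8,dy=+5->C; (8,10):dx=+3,dy=+14->C
  (9,10):dx=-5,dy=+9->D
Step 2: C = 22, D = 23, total pairs = 45.
Step 3: tau = (C - D)/(n(n-1)/2) = (22 - 23)/45 = -0.022222.
Step 4: Exact two-sided p-value (enumerate n! = 3628800 permutations of y under H0): p = 1.000000.
Step 5: alpha = 0.1. fail to reject H0.

tau_b = -0.0222 (C=22, D=23), p = 1.000000, fail to reject H0.


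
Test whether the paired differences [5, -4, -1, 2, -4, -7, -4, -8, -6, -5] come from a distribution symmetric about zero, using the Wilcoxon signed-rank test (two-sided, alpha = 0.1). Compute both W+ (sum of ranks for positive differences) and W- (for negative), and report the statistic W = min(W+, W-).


Step 1: Drop any zero differences (none here) and take |d_i|.
|d| = [5, 4, 1, 2, 4, 7, 4, 8, 6, 5]
Step 2: Midrank |d_i| (ties get averaged ranks).
ranks: |5|->6.5, |4|->4, |1|->1, |2|->2, |4|->4, |7|->9, |4|->4, |8|->10, |6|->8, |5|->6.5
Step 3: Attach original signs; sum ranks with positive sign and with negative sign.
W+ = 6.5 + 2 = 8.5
W- = 4 + 1 + 4 + 9 + 4 + 10 + 8 + 6.5 = 46.5
(Check: W+ + W- = 55 should equal n(n+1)/2 = 55.)
Step 4: Test statistic W = min(W+, W-) = 8.5.
Step 5: Ties in |d|, so use the tie-corrected normal approximation.
        E[W] = n(n+1)/4 = 10*11/4 = 27.5.
        Tie groups: |d|=4 (t=3), |d|=5 (t=2); sum(t^3 - t) = 30.
        Var[W] = n(n+1)(2n+1)/24 - sum(t^3-t)/48 = 2310/24 - 30/48 = 95.625.
        z = (W - E[W]) / sqrt(Var[W]) = (8.5 - 27.5) / 9.7788 = -1.9430.
        Two-sided p = 2*Phi(z) = 0.052019.
Step 6: alpha = 0.1. reject H0.

W+ = 8.5, W- = 46.5, W = min = 8.5, p = 0.052019, reject H0.


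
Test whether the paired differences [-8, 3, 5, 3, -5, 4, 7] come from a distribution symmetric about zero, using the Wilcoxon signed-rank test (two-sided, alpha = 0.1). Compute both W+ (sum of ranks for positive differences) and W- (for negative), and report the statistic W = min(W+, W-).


Step 1: Drop any zero differences (none here) and take |d_i|.
|d| = [8, 3, 5, 3, 5, 4, 7]
Step 2: Midrank |d_i| (ties get averaged ranks).
ranks: |8|->7, |3|->1.5, |5|->4.5, |3|->1.5, |5|->4.5, |4|->3, |7|->6
Step 3: Attach original signs; sum ranks with positive sign and with negative sign.
W+ = 1.5 + 4.5 + 1.5 + 3 + 6 = 16.5
W- = 7 + 4.5 = 11.5
(Check: W+ + W- = 28 should equal n(n+1)/2 = 28.)
Step 4: Test statistic W = min(W+, W-) = 11.5.
Step 5: Ties in |d|, so use the tie-corrected normal approximation.
        E[W] = n(n+1)/4 = 7*8/4 = 14.
        Tie groups: |d|=3 (t=2), |d|=5 (t=2); sum(t^3 - t) = 12.
        Var[W] = n(n+1)(2n+1)/24 - sum(t^3-t)/48 = 840/24 - 12/48 = 34.75.
        z = (W - E[W]) / sqrt(Var[W]) = (11.5 - 14) / 5.8949 = -0.4241.
        Two-sided p = 2*Phi(z) = 0.671497.
Step 6: alpha = 0.1. fail to reject H0.

W+ = 16.5, W- = 11.5, W = min = 11.5, p = 0.671497, fail to reject H0.


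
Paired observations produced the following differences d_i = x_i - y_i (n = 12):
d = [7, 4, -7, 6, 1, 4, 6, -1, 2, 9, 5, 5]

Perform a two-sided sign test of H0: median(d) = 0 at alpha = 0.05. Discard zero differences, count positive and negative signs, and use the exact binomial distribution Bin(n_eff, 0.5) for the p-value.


Step 1: Discard zero differences. Original n = 12; n_eff = number of nonzero differences = 12.
Nonzero differences (with sign): +7, +4, -7, +6, +1, +4, +6, -1, +2, +9, +5, +5
Step 2: Count signs: positive = 10, negative = 2.
Step 3: Under H0: P(positive) = 0.5, so the number of positives S ~ Bin(12, 0.5).
Step 4: Two-sided exact p-value = sum of Bin(12,0.5) probabilities at or below the observed probability = 0.038574.
Step 5: alpha = 0.05. reject H0.

n_eff = 12, pos = 10, neg = 2, p = 0.038574, reject H0.


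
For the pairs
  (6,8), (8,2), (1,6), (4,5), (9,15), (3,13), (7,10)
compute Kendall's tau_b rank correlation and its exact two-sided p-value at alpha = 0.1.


Step 1: Enumerate the 21 unordered pairs (i,j) with i<j and classify each by sign(x_j-x_i) * sign(y_j-y_i).
  (1,2):dx=+2,dy=-6->D; (1,3):dx=-5,dy=-2->C; (1,4):dx=-2,dy=-3->C; (1,5):dx=+3,dy=+7->C
  (1,6):dx=-3,dy=+5->D; (1,7):dx=+1,dy=+2->C; (2,3):dx=-7,dy=+4->D; (2,4):dx=-4,dy=+3->D
  (2,5):dx=+1,dy=+13->C; (2,6):dx=-5,dy=+11->D; (2,7):dx=-1,dy=+8->D; (3,4):dx=+3,dy=-1->D
  (3,5):dx=+8,dy=+9->C; (3,6):dx=+2,dy=+7->C; (3,7):dx=+6,dy=+4->C; (4,5):dx=+5,dy=+10->C
  (4,6):dx=-1,dy=+8->D; (4,7):dx=+3,dy=+5->C; (5,6):dx=-6,dy=-2->C; (5,7):dx=-2,dy=-5->C
  (6,7):dx=+4,dy=-3->D
Step 2: C = 12, D = 9, total pairs = 21.
Step 3: tau = (C - D)/(n(n-1)/2) = (12 - 9)/21 = 0.142857.
Step 4: Exact two-sided p-value (enumerate n! = 5040 permutations of y under H0): p = 0.772619.
Step 5: alpha = 0.1. fail to reject H0.

tau_b = 0.1429 (C=12, D=9), p = 0.772619, fail to reject H0.


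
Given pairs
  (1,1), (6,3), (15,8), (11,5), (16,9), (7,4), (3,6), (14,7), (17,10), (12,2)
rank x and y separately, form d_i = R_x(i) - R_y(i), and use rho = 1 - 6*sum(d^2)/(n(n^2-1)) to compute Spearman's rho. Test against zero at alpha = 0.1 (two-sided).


Step 1: Rank x and y separately (midranks; no ties here).
rank(x): 1->1, 6->3, 15->8, 11->5, 16->9, 7->4, 3->2, 14->7, 17->10, 12->6
rank(y): 1->1, 3->3, 8->8, 5->5, 9->9, 4->4, 6->6, 7->7, 10->10, 2->2
Step 2: d_i = R_x(i) - R_y(i); compute d_i^2.
  (1-1)^2=0, (3-3)^2=0, (8-8)^2=0, (5-5)^2=0, (9-9)^2=0, (4-4)^2=0, (2-6)^2=16, (7-7)^2=0, (10-10)^2=0, (6-2)^2=16
sum(d^2) = 32.
Step 3: rho = 1 - 6*32 / (10*(10^2 - 1)) = 1 - 192/990 = 0.806061.
Step 4: Under H0, t = rho * sqrt((n-2)/(1-rho^2)) = 3.8522 ~ t(8).
Step 5: Two-sided p-value from the t-distribution with 8 df = 0.004862.
Step 6: alpha = 0.1. reject H0.

rho = 0.8061, p = 0.004862, reject H0 at alpha = 0.1.


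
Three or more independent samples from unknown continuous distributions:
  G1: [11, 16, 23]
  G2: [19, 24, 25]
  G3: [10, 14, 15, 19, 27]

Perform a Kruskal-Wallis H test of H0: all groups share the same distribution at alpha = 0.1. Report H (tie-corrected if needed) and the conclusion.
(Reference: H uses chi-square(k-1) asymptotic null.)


Step 1: Combine all N = 11 observations and assign midranks.
sorted (value, group, rank): (10,G3,1), (11,G1,2), (14,G3,3), (15,G3,4), (16,G1,5), (19,G2,6.5), (19,G3,6.5), (23,G1,8), (24,G2,9), (25,G2,10), (27,G3,11)
Step 2: Sum ranks within each group.
R_1 = 15 (n_1 = 3)
R_2 = 25.5 (n_2 = 3)
R_3 = 25.5 (n_3 = 5)
Step 3: H = 12/(N(N+1)) * sum(R_i^2/n_i) - 3(N+1)
     = 12/(11*12) * (15^2/3 + 25.5^2/3 + 25.5^2/5) - 3*12
     = 0.090909 * 421.8 - 36
     = 2.345455.
Step 4: Ties present; correction factor C = 1 - 6/(11^3 - 11) = 0.995455. Corrected H = 2.345455 / 0.995455 = 2.356164.
Step 5: Under H0, H ~ chi^2(2); p-value = 0.307869.
Step 6: alpha = 0.1. fail to reject H0.

H = 2.3562, df = 2, p = 0.307869, fail to reject H0.


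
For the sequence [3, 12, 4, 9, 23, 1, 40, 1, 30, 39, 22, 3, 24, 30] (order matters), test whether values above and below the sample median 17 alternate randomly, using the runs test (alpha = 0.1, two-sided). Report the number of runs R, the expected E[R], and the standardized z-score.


Step 1: Compute median = 17; label A = above, B = below.
Labels in order: BBBBABABAAABAA  (n_A = 7, n_B = 7)
Step 2: Count runs R = 8.
Step 3: Under H0 (random ordering), E[R] = 2*n_A*n_B/(n_A+n_B) + 1 = 2*7*7/14 + 1 = 8.0000.
        Var[R] = 2*n_A*n_B*(2*n_A*n_B - n_A - n_B) / ((n_A+n_B)^2 * (n_A+n_B-1)) = 8232/2548 = 3.2308.
        SD[R] = 1.7974.
Step 4: R = E[R], so z = 0 with no continuity correction.
Step 5: Two-sided p-value via normal approximation = 2*(1 - Phi(|z|)) = 1.000000.
Step 6: alpha = 0.1. fail to reject H0.

R = 8, z = 0.0000, p = 1.000000, fail to reject H0.


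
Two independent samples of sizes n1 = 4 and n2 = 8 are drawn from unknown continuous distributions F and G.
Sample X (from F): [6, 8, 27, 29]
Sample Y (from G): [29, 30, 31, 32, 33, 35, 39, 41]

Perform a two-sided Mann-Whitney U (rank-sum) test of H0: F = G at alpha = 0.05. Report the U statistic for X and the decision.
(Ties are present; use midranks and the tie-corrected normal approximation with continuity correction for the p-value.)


Step 1: Combine and sort all 12 observations; assign midranks.
sorted (value, group): (6,X), (8,X), (27,X), (29,X), (29,Y), (30,Y), (31,Y), (32,Y), (33,Y), (35,Y), (39,Y), (41,Y)
ranks: 6->1, 8->2, 27->3, 29->4.5, 29->4.5, 30->6, 31->7, 32->8, 33->9, 35->10, 39->11, 41->12
Step 2: Rank sum for X: R1 = 1 + 2 + 3 + 4.5 = 10.5.
Step 3: U_X = R1 - n1(n1+1)/2 = 10.5 - 4*5/2 = 10.5 - 10 = 0.5.
       U_Y = n1*n2 - U_X = 32 - 0.5 = 31.5.
Step 4: Ties are present, so use the tie-corrected normal approximation (with continuity correction) for the p-value.
Step 5: p-value = 0.010708; compare to alpha = 0.05. reject H0.

U_X = 0.5, p = 0.010708, reject H0 at alpha = 0.05.


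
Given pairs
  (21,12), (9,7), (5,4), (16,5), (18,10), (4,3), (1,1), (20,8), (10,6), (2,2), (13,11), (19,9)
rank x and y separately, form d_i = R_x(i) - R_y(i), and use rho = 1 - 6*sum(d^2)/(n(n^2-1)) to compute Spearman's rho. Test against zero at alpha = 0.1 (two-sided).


Step 1: Rank x and y separately (midranks; no ties here).
rank(x): 21->12, 9->5, 5->4, 16->8, 18->9, 4->3, 1->1, 20->11, 10->6, 2->2, 13->7, 19->10
rank(y): 12->12, 7->7, 4->4, 5->5, 10->10, 3->3, 1->1, 8->8, 6->6, 2->2, 11->11, 9->9
Step 2: d_i = R_x(i) - R_y(i); compute d_i^2.
  (12-12)^2=0, (5-7)^2=4, (4-4)^2=0, (8-5)^2=9, (9-10)^2=1, (3-3)^2=0, (1-1)^2=0, (11-8)^2=9, (6-6)^2=0, (2-2)^2=0, (7-11)^2=16, (10-9)^2=1
sum(d^2) = 40.
Step 3: rho = 1 - 6*40 / (12*(12^2 - 1)) = 1 - 240/1716 = 0.860140.
Step 4: Under H0, t = rho * sqrt((n-2)/(1-rho^2)) = 5.3327 ~ t(10).
Step 5: Two-sided p-value from the t-distribution with 10 df = 0.000332.
Step 6: alpha = 0.1. reject H0.

rho = 0.8601, p = 0.000332, reject H0 at alpha = 0.1.


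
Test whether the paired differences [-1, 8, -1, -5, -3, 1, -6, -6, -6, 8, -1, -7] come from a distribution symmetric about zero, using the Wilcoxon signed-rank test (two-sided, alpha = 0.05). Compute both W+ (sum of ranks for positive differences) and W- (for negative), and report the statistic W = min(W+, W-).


Step 1: Drop any zero differences (none here) and take |d_i|.
|d| = [1, 8, 1, 5, 3, 1, 6, 6, 6, 8, 1, 7]
Step 2: Midrank |d_i| (ties get averaged ranks).
ranks: |1|->2.5, |8|->11.5, |1|->2.5, |5|->6, |3|->5, |1|->2.5, |6|->8, |6|->8, |6|->8, |8|->11.5, |1|->2.5, |7|->10
Step 3: Attach original signs; sum ranks with positive sign and with negative sign.
W+ = 11.5 + 2.5 + 11.5 = 25.5
W- = 2.5 + 2.5 + 6 + 5 + 8 + 8 + 8 + 2.5 + 10 = 52.5
(Check: W+ + W- = 78 should equal n(n+1)/2 = 78.)
Step 4: Test statistic W = min(W+, W-) = 25.5.
Step 5: Ties in |d|, so use the tie-corrected normal approximation.
        E[W] = n(n+1)/4 = 12*13/4 = 39.
        Tie groups: |d|=1 (t=4), |d|=6 (t=3), |d|=8 (t=2); sum(t^3 - t) = 90.
        Var[W] = n(n+1)(2n+1)/24 - sum(t^3-t)/48 = 3900/24 - 90/48 = 160.625.
        z = (W - E[W]) / sqrt(Var[W]) = (25.5 - 39) / 12.6738 = -1.0652.
        Two-sided p = 2*Phi(z) = 0.286790.
Step 6: alpha = 0.05. fail to reject H0.

W+ = 25.5, W- = 52.5, W = min = 25.5, p = 0.286790, fail to reject H0.


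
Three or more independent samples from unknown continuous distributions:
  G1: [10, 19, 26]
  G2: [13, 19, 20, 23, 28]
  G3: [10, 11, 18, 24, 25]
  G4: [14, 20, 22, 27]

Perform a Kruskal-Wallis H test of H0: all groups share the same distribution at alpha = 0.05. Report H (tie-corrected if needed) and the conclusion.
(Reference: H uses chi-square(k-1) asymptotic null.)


Step 1: Combine all N = 17 observations and assign midranks.
sorted (value, group, rank): (10,G1,1.5), (10,G3,1.5), (11,G3,3), (13,G2,4), (14,G4,5), (18,G3,6), (19,G1,7.5), (19,G2,7.5), (20,G2,9.5), (20,G4,9.5), (22,G4,11), (23,G2,12), (24,G3,13), (25,G3,14), (26,G1,15), (27,G4,16), (28,G2,17)
Step 2: Sum ranks within each group.
R_1 = 24 (n_1 = 3)
R_2 = 50 (n_2 = 5)
R_3 = 37.5 (n_3 = 5)
R_4 = 41.5 (n_4 = 4)
Step 3: H = 12/(N(N+1)) * sum(R_i^2/n_i) - 3(N+1)
     = 12/(17*18) * (24^2/3 + 50^2/5 + 37.5^2/5 + 41.5^2/4) - 3*18
     = 0.039216 * 1403.81 - 54
     = 1.051471.
Step 4: Ties present; correction factor C = 1 - 18/(17^3 - 17) = 0.996324. Corrected H = 1.051471 / 0.996324 = 1.055351.
Step 5: Under H0, H ~ chi^2(3); p-value = 0.787862.
Step 6: alpha = 0.05. fail to reject H0.

H = 1.0554, df = 3, p = 0.787862, fail to reject H0.


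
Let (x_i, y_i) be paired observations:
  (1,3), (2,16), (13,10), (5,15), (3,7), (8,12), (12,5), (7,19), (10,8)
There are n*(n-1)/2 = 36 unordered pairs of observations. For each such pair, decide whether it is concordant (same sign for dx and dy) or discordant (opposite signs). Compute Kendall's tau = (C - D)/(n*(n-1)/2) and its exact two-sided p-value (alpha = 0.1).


Step 1: Enumerate the 36 unordered pairs (i,j) with i<j and classify each by sign(x_j-x_i) * sign(y_j-y_i).
  (1,2):dx=+1,dy=+13->C; (1,3):dx=+12,dy=+7->C; (1,4):dx=+4,dy=+12->C; (1,5):dx=+2,dy=+4->C
  (1,6):dx=+7,dy=+9->C; (1,7):dx=+11,dy=+2->C; (1,8):dx=+6,dy=+16->C; (1,9):dx=+9,dy=+5->C
  (2,3):dx=+11,dy=-6->D; (2,4):dx=+3,dy=-1->D; (2,5):dx=+1,dy=-9->D; (2,6):dx=+6,dy=-4->D
  (2,7):dx=+10,dy=-11->D; (2,8):dx=+5,dy=+3->C; (2,9):dx=+8,dy=-8->D; (3,4):dx=-8,dy=+5->D
  (3,5):dx=-10,dy=-3->C; (3,6):dx=-5,dy=+2->D; (3,7):dx=-1,dy=-5->C; (3,8):dx=-6,dy=+9->D
  (3,9):dx=-3,dy=-2->C; (4,5):dx=-2,dy=-8->C; (4,6):dx=+3,dy=-3->D; (4,7):dx=+7,dy=-10->D
  (4,8):dx=+2,dy=+4->C; (4,9):dx=+5,dy=-7->D; (5,6):dx=+5,dy=+5->C; (5,7):dx=+9,dy=-2->D
  (5,8):dx=+4,dy=+12->C; (5,9):dx=+7,dy=+1->C; (6,7):dx=+4,dy=-7->D; (6,8):dx=-1,dy=+7->D
  (6,9):dx=+2,dy=-4->D; (7,8):dx=-5,dy=+14->D; (7,9):dx=-2,dy=+3->D; (8,9):dx=+3,dy=-11->D
Step 2: C = 17, D = 19, total pairs = 36.
Step 3: tau = (C - D)/(n(n-1)/2) = (17 - 19)/36 = -0.055556.
Step 4: Exact two-sided p-value (enumerate n! = 362880 permutations of y under H0): p = 0.919455.
Step 5: alpha = 0.1. fail to reject H0.

tau_b = -0.0556 (C=17, D=19), p = 0.919455, fail to reject H0.


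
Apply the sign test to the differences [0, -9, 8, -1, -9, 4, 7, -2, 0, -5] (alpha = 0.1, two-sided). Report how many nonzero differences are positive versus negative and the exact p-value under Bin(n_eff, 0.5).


Step 1: Discard zero differences. Original n = 10; n_eff = number of nonzero differences = 8.
Nonzero differences (with sign): -9, +8, -1, -9, +4, +7, -2, -5
Step 2: Count signs: positive = 3, negative = 5.
Step 3: Under H0: P(positive) = 0.5, so the number of positives S ~ Bin(8, 0.5).
Step 4: Two-sided exact p-value = sum of Bin(8,0.5) probabilities at or below the observed probability = 0.726562.
Step 5: alpha = 0.1. fail to reject H0.

n_eff = 8, pos = 3, neg = 5, p = 0.726562, fail to reject H0.


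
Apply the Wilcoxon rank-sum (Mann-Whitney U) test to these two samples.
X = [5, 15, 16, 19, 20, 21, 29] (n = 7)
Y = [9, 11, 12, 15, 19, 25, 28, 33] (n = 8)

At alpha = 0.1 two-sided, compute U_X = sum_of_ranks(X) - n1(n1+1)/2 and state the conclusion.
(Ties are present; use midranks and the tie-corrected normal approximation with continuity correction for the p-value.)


Step 1: Combine and sort all 15 observations; assign midranks.
sorted (value, group): (5,X), (9,Y), (11,Y), (12,Y), (15,X), (15,Y), (16,X), (19,X), (19,Y), (20,X), (21,X), (25,Y), (28,Y), (29,X), (33,Y)
ranks: 5->1, 9->2, 11->3, 12->4, 15->5.5, 15->5.5, 16->7, 19->8.5, 19->8.5, 20->10, 21->11, 25->12, 28->13, 29->14, 33->15
Step 2: Rank sum for X: R1 = 1 + 5.5 + 7 + 8.5 + 10 + 11 + 14 = 57.
Step 3: U_X = R1 - n1(n1+1)/2 = 57 - 7*8/2 = 57 - 28 = 29.
       U_Y = n1*n2 - U_X = 56 - 29 = 27.
Step 4: Ties are present, so use the tie-corrected normal approximation (with continuity correction) for the p-value.
Step 5: p-value = 0.953775; compare to alpha = 0.1. fail to reject H0.

U_X = 29, p = 0.953775, fail to reject H0 at alpha = 0.1.


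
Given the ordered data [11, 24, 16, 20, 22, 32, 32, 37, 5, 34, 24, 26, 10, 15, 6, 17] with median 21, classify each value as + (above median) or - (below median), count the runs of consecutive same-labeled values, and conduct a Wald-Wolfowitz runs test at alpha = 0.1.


Step 1: Compute median = 21; label A = above, B = below.
Labels in order: BABBAAAABAAABBBB  (n_A = 8, n_B = 8)
Step 2: Count runs R = 7.
Step 3: Under H0 (random ordering), E[R] = 2*n_A*n_B/(n_A+n_B) + 1 = 2*8*8/16 + 1 = 9.0000.
        Var[R] = 2*n_A*n_B*(2*n_A*n_B - n_A - n_B) / ((n_A+n_B)^2 * (n_A+n_B-1)) = 14336/3840 = 3.7333.
        SD[R] = 1.9322.
Step 4: Continuity-corrected z = (R + 0.5 - E[R]) / SD[R] = (7 + 0.5 - 9.0000) / 1.9322 = -0.7763.
Step 5: Two-sided p-value via normal approximation = 2*(1 - Phi(|z|)) = 0.437558.
Step 6: alpha = 0.1. fail to reject H0.

R = 7, z = -0.7763, p = 0.437558, fail to reject H0.


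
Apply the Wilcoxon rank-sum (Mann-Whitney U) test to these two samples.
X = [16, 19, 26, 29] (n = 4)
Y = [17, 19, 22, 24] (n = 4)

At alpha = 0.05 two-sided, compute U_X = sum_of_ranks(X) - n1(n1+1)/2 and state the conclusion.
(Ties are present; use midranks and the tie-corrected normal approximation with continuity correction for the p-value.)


Step 1: Combine and sort all 8 observations; assign midranks.
sorted (value, group): (16,X), (17,Y), (19,X), (19,Y), (22,Y), (24,Y), (26,X), (29,X)
ranks: 16->1, 17->2, 19->3.5, 19->3.5, 22->5, 24->6, 26->7, 29->8
Step 2: Rank sum for X: R1 = 1 + 3.5 + 7 + 8 = 19.5.
Step 3: U_X = R1 - n1(n1+1)/2 = 19.5 - 4*5/2 = 19.5 - 10 = 9.5.
       U_Y = n1*n2 - U_X = 16 - 9.5 = 6.5.
Step 4: Ties are present, so use the tie-corrected normal approximation (with continuity correction) for the p-value.
Step 5: p-value = 0.771503; compare to alpha = 0.05. fail to reject H0.

U_X = 9.5, p = 0.771503, fail to reject H0 at alpha = 0.05.


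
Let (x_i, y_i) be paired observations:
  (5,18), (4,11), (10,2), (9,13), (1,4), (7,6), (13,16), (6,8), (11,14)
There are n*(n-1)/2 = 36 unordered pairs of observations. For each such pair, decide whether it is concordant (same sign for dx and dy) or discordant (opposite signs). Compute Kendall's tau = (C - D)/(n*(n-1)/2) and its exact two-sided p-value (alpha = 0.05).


Step 1: Enumerate the 36 unordered pairs (i,j) with i<j and classify each by sign(x_j-x_i) * sign(y_j-y_i).
  (1,2):dx=-1,dy=-7->C; (1,3):dx=+5,dy=-16->D; (1,4):dx=+4,dy=-5->D; (1,5):dx=-4,dy=-14->C
  (1,6):dx=+2,dy=-12->D; (1,7):dx=+8,dy=-2->D; (1,8):dx=+1,dy=-10->D; (1,9):dx=+6,dy=-4->D
  (2,3):dx=+6,dy=-9->D; (2,4):dx=+5,dy=+2->C; (2,5):dx=-3,dy=-7->C; (2,6):dx=+3,dy=-5->D
  (2,7):dx=+9,dy=+5->C; (2,8):dx=+2,dy=-3->D; (2,9):dx=+7,dy=+3->C; (3,4):dx=-1,dy=+11->D
  (3,5):dx=-9,dy=+2->D; (3,6):dx=-3,dy=+4->D; (3,7):dx=+3,dy=+14->C; (3,8):dx=-4,dy=+6->D
  (3,9):dx=+1,dy=+12->C; (4,5):dx=-8,dy=-9->C; (4,6):dx=-2,dy=-7->C; (4,7):dx=+4,dy=+3->C
  (4,8):dx=-3,dy=-5->C; (4,9):dx=+2,dy=+1->C; (5,6):dx=+6,dy=+2->C; (5,7):dx=+12,dy=+12->C
  (5,8):dx=+5,dy=+4->C; (5,9):dx=+10,dy=+10->C; (6,7):dx=+6,dy=+10->C; (6,8):dx=-1,dy=+2->D
  (6,9):dx=+4,dy=+8->C; (7,8):dx=-7,dy=-8->C; (7,9):dx=-2,dy=-2->C; (8,9):dx=+5,dy=+6->C
Step 2: C = 22, D = 14, total pairs = 36.
Step 3: tau = (C - D)/(n(n-1)/2) = (22 - 14)/36 = 0.222222.
Step 4: Exact two-sided p-value (enumerate n! = 362880 permutations of y under H0): p = 0.476709.
Step 5: alpha = 0.05. fail to reject H0.

tau_b = 0.2222 (C=22, D=14), p = 0.476709, fail to reject H0.


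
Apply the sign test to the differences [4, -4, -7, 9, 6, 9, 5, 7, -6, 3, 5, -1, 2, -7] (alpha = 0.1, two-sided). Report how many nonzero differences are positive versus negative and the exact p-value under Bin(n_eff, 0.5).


Step 1: Discard zero differences. Original n = 14; n_eff = number of nonzero differences = 14.
Nonzero differences (with sign): +4, -4, -7, +9, +6, +9, +5, +7, -6, +3, +5, -1, +2, -7
Step 2: Count signs: positive = 9, negative = 5.
Step 3: Under H0: P(positive) = 0.5, so the number of positives S ~ Bin(14, 0.5).
Step 4: Two-sided exact p-value = sum of Bin(14,0.5) probabilities at or below the observed probability = 0.423950.
Step 5: alpha = 0.1. fail to reject H0.

n_eff = 14, pos = 9, neg = 5, p = 0.423950, fail to reject H0.


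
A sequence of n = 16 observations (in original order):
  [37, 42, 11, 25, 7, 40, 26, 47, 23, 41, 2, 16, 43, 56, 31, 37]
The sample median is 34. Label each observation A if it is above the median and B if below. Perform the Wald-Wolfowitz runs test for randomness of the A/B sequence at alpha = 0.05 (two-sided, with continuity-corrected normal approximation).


Step 1: Compute median = 34; label A = above, B = below.
Labels in order: AABBBABABABBAABA  (n_A = 8, n_B = 8)
Step 2: Count runs R = 11.
Step 3: Under H0 (random ordering), E[R] = 2*n_A*n_B/(n_A+n_B) + 1 = 2*8*8/16 + 1 = 9.0000.
        Var[R] = 2*n_A*n_B*(2*n_A*n_B - n_A - n_B) / ((n_A+n_B)^2 * (n_A+n_B-1)) = 14336/3840 = 3.7333.
        SD[R] = 1.9322.
Step 4: Continuity-corrected z = (R - 0.5 - E[R]) / SD[R] = (11 - 0.5 - 9.0000) / 1.9322 = 0.7763.
Step 5: Two-sided p-value via normal approximation = 2*(1 - Phi(|z|)) = 0.437558.
Step 6: alpha = 0.05. fail to reject H0.

R = 11, z = 0.7763, p = 0.437558, fail to reject H0.


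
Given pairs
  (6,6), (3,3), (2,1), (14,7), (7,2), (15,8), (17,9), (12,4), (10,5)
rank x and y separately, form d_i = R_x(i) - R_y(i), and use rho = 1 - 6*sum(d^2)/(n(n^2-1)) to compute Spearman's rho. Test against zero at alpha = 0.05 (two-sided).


Step 1: Rank x and y separately (midranks; no ties here).
rank(x): 6->3, 3->2, 2->1, 14->7, 7->4, 15->8, 17->9, 12->6, 10->5
rank(y): 6->6, 3->3, 1->1, 7->7, 2->2, 8->8, 9->9, 4->4, 5->5
Step 2: d_i = R_x(i) - R_y(i); compute d_i^2.
  (3-6)^2=9, (2-3)^2=1, (1-1)^2=0, (7-7)^2=0, (4-2)^2=4, (8-8)^2=0, (9-9)^2=0, (6-4)^2=4, (5-5)^2=0
sum(d^2) = 18.
Step 3: rho = 1 - 6*18 / (9*(9^2 - 1)) = 1 - 108/720 = 0.850000.
Step 4: Under H0, t = rho * sqrt((n-2)/(1-rho^2)) = 4.2691 ~ t(7).
Step 5: Two-sided p-value from the t-distribution with 7 df = 0.003705.
Step 6: alpha = 0.05. reject H0.

rho = 0.8500, p = 0.003705, reject H0 at alpha = 0.05.


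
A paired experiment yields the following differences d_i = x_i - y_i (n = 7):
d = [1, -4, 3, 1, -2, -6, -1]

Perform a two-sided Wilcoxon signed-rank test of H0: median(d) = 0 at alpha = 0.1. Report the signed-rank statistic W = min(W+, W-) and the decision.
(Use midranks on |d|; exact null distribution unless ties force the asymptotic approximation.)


Step 1: Drop any zero differences (none here) and take |d_i|.
|d| = [1, 4, 3, 1, 2, 6, 1]
Step 2: Midrank |d_i| (ties get averaged ranks).
ranks: |1|->2, |4|->6, |3|->5, |1|->2, |2|->4, |6|->7, |1|->2
Step 3: Attach original signs; sum ranks with positive sign and with negative sign.
W+ = 2 + 5 + 2 = 9
W- = 6 + 4 + 7 + 2 = 19
(Check: W+ + W- = 28 should equal n(n+1)/2 = 28.)
Step 4: Test statistic W = min(W+, W-) = 9.
Step 5: Ties in |d|, so use the tie-corrected normal approximation.
        E[W] = n(n+1)/4 = 7*8/4 = 14.
        Tie groups: |d|=1 (t=3); sum(t^3 - t) = 24.
        Var[W] = n(n+1)(2n+1)/24 - sum(t^3-t)/48 = 840/24 - 24/48 = 34.5.
        z = (W - E[W]) / sqrt(Var[W]) = (9 - 14) / 5.8737 = -0.8513.
        Two-sided p = 2*Phi(z) = 0.394627.
Step 6: alpha = 0.1. fail to reject H0.

W+ = 9, W- = 19, W = min = 9, p = 0.394627, fail to reject H0.


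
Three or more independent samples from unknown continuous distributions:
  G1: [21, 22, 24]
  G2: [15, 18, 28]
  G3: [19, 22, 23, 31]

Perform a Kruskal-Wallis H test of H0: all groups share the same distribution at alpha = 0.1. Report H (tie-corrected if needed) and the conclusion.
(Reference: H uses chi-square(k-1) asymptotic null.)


Step 1: Combine all N = 10 observations and assign midranks.
sorted (value, group, rank): (15,G2,1), (18,G2,2), (19,G3,3), (21,G1,4), (22,G1,5.5), (22,G3,5.5), (23,G3,7), (24,G1,8), (28,G2,9), (31,G3,10)
Step 2: Sum ranks within each group.
R_1 = 17.5 (n_1 = 3)
R_2 = 12 (n_2 = 3)
R_3 = 25.5 (n_3 = 4)
Step 3: H = 12/(N(N+1)) * sum(R_i^2/n_i) - 3(N+1)
     = 12/(10*11) * (17.5^2/3 + 12^2/3 + 25.5^2/4) - 3*11
     = 0.109091 * 312.646 - 33
     = 1.106818.
Step 4: Ties present; correction factor C = 1 - 6/(10^3 - 10) = 0.993939. Corrected H = 1.106818 / 0.993939 = 1.113567.
Step 5: Under H0, H ~ chi^2(2); p-value = 0.573049.
Step 6: alpha = 0.1. fail to reject H0.

H = 1.1136, df = 2, p = 0.573049, fail to reject H0.


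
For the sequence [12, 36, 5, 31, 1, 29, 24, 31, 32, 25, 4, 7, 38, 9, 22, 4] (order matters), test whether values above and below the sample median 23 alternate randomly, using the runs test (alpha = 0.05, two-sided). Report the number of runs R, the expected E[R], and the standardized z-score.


Step 1: Compute median = 23; label A = above, B = below.
Labels in order: BABABAAAAABBABBB  (n_A = 8, n_B = 8)
Step 2: Count runs R = 9.
Step 3: Under H0 (random ordering), E[R] = 2*n_A*n_B/(n_A+n_B) + 1 = 2*8*8/16 + 1 = 9.0000.
        Var[R] = 2*n_A*n_B*(2*n_A*n_B - n_A - n_B) / ((n_A+n_B)^2 * (n_A+n_B-1)) = 14336/3840 = 3.7333.
        SD[R] = 1.9322.
Step 4: R = E[R], so z = 0 with no continuity correction.
Step 5: Two-sided p-value via normal approximation = 2*(1 - Phi(|z|)) = 1.000000.
Step 6: alpha = 0.05. fail to reject H0.

R = 9, z = 0.0000, p = 1.000000, fail to reject H0.


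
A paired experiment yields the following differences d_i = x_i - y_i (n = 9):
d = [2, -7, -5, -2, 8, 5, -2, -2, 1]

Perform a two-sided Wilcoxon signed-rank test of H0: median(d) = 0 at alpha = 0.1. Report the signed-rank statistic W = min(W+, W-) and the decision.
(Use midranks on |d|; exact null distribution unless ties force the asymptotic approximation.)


Step 1: Drop any zero differences (none here) and take |d_i|.
|d| = [2, 7, 5, 2, 8, 5, 2, 2, 1]
Step 2: Midrank |d_i| (ties get averaged ranks).
ranks: |2|->3.5, |7|->8, |5|->6.5, |2|->3.5, |8|->9, |5|->6.5, |2|->3.5, |2|->3.5, |1|->1
Step 3: Attach original signs; sum ranks with positive sign and with negative sign.
W+ = 3.5 + 9 + 6.5 + 1 = 20
W- = 8 + 6.5 + 3.5 + 3.5 + 3.5 = 25
(Check: W+ + W- = 45 should equal n(n+1)/2 = 45.)
Step 4: Test statistic W = min(W+, W-) = 20.
Step 5: Ties in |d|, so use the tie-corrected normal approximation.
        E[W] = n(n+1)/4 = 9*10/4 = 22.5.
        Tie groups: |d|=2 (t=4), |d|=5 (t=2); sum(t^3 - t) = 66.
        Var[W] = n(n+1)(2n+1)/24 - sum(t^3-t)/48 = 1710/24 - 66/48 = 69.875.
        z = (W - E[W]) / sqrt(Var[W]) = (20 - 22.5) / 8.3591 = -0.2991.
        Two-sided p = 2*Phi(z) = 0.764883.
Step 6: alpha = 0.1. fail to reject H0.

W+ = 20, W- = 25, W = min = 20, p = 0.764883, fail to reject H0.
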